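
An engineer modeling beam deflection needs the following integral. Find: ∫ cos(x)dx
Using standard integral: ∫ cos(x) dx=sin(x)+C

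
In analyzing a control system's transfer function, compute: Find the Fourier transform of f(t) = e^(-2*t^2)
The Fourier transform of a Gaussian e^(-a * t^2) is sqrt(pi/a) * e^(-omega^2/(4a)).
With a = 2: F(omega) = sqrt(pi/2) * e^(-omega^2/8)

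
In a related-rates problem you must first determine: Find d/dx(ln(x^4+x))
Chain rule: d/dx[ln(u)] = u'/u where u = x^4+x
u' = 4x^3+1

Answer: (4x^3+1)/(x^4+x)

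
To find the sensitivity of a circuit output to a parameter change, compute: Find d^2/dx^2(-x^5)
Apply power rule 2 times:
d^1: -5x^4
d^2: -20x^3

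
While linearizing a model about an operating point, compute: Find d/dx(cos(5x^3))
Chain rule: d/dx[cos(u)]=-sin(u)·u' where u=5x^3
u'=15x^2

Answer: -15x^2·sin(5x^3)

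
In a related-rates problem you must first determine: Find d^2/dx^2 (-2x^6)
Apply power rule 2 times:
d^1: -12x^5
d^2: -60x^4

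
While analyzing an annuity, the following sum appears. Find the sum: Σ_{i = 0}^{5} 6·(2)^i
Geometric series: S=a(1 - r^n)/(1 - r)
a=6, r=2, n=6
S=6(1 - 64)/-1=378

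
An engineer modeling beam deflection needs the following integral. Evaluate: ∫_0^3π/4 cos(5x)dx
Antiderivative: sin(5x)/5
Evaluate at bounds: [sin(5·3π/4)/5] - [sin(5·0)/5]
=((-√2/2) - (0))/5=-√2/10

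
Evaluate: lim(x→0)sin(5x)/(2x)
L'Hôpital (0/0): lim 5cos(5x)/2=5/2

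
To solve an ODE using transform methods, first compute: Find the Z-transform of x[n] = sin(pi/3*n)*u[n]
Z{sin(w0*n)*u[n]}=z*sin(w0)/(z^2-2z*cos(w0)+1)
With w0=pi/3: X(z)=z*sin(pi/3)/(z^2-2z*cos(pi/3)+1)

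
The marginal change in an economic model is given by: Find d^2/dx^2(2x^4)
Apply power rule 2 times:
d^1: 8x^3
d^2: 24x^2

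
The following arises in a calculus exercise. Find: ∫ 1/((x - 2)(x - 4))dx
Partial fractions: 1/((x-2)(x-4)) = A/(x-2) + B/(x-4)
A = -1/2, B = 1/2
∫ [-1/2· 1/(x-2) + 1/2· 1/(x-4)] dx
= (1/2)[ln|x-4| - ln|x-2|] + C

Answer: (1/2)·ln|(x-4)/(x-2)| + C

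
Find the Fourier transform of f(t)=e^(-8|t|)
Using the standard pair: F{e^(-a|t|)} = 2a/(a^2+omega^2)
With a = 8: F(omega) = 16/(64+omega^2)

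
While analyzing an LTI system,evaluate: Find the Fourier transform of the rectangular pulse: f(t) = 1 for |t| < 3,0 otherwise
F(omega) = integral from -3 to 3 of e^(-j*omega*t) dt
= 2*sin(3*omega)/omega = 6*sinc(3*omega/pi)

Answer: 2*sin(3*omega)/omega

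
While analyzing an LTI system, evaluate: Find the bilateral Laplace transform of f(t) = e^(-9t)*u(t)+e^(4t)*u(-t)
For e^(-9t) * u(t): L=1/(s+9), Re(s) > -9
For e^(4t) * u(-t): L=-1/(s-4), Re(s) < 4
Combined: F(s)=1/(s+9)-1/(s-4), -9 < Re(s) < 4

Answer: 1/(s+9)-1/(s-4), ROC: -9 < Re(s) < 4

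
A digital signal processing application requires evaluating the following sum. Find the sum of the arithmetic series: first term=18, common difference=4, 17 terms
Last term: a_n=18 + (17 - 1)·4=82
Sum=n(a_1 + a_n)/2=17(18 + 82)/2=850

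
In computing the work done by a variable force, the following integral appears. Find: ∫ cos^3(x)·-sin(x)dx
Let u = cos(x), du = -sin(x) dx
∫ u^3 du = u^4/4+C

Answer: cos^4(x)/4+C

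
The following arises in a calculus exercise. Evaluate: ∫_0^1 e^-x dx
Antiderivative: -e^-x
Evaluate: -(e^-1-1)

Answer: (e^-1-1)/(-1)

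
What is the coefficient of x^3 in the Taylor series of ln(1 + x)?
ln(1+x) = Σ (-1)^(n+1) x^n/n
Coefficient of x^3 = (-1)^4/3 = 1/3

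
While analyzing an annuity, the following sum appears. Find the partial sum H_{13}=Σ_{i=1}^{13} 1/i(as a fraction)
H_13 = 1+1/2+1/3+...+1/13
= 1145993/360360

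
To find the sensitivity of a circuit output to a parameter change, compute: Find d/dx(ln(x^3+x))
Chain rule: d/dx[ln(u)]=u'/u where u=x^3 + x
u'=3x^2 + 1

Answer: (3x^2 + 1)/(x^3 + x)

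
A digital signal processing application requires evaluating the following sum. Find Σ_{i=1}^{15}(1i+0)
= 1·Σ i+0·15 = 1·120+0 = 120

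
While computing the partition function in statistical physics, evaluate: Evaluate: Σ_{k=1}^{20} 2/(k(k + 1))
Partial fractions: 2/(k(k+1))=2/k - 2/(k+1)
Telescoping sum: 2(1-1/21)=2·20/21

Answer: 40/21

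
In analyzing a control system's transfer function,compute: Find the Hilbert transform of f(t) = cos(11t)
The Hilbert transform shifts each frequency component by -pi/2.
H{cos(wt)} = sin(wt)
With w = 11: H{cos(11t)} = sin(11t)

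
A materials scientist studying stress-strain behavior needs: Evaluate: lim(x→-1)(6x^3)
Polynomial is continuous, so substitute x=-1:
6·(-1)^3=-6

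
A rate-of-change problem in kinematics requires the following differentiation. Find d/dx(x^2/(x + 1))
Quotient rule: (f/g)'=(f'g - fg')/g²
f=x^2, f'=2x
g=x+1, g'=1

Answer: (2x·(x+1) - x^2)/(x+1)²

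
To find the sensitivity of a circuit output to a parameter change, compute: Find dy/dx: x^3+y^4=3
Differentiate: 3x^2+4y^3·(dy/dx) = 0
dy/dx = -3x^2/(4y^3)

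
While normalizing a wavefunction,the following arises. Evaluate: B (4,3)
B(x,y)=Γ(x)Γ(y)/Γ(x+y)=(x-1)!(y-1)!/(x+y-1)!
B(4,3)=3!·2!/6!=1/60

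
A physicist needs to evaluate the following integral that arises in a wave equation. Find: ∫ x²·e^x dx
Integration by parts twice:
First: u = x², dv = e^x dx => x²e^x - 2∫ xe^x dx
Second: u = x, dv = e^x dx => xe^x - e^x
Combining: x²e^x - 2xe^x+2e^x+C

Answer: e^x(x² - 2x+2)+C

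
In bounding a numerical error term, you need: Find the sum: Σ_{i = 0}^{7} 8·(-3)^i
Geometric series: S=a(1 - r^n)/(1 - r)
a=8, r=-3, n=8
S=8(1-6561)/4=-13120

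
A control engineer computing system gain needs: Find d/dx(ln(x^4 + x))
Chain rule: d/dx[ln(u)]=u'/u where u=x^4+x
u'=4x^3+1

Answer: (4x^3+1)/(x^4+x)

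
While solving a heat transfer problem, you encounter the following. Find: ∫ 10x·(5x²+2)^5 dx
Let u = 5x² + 2, du = 10x dx
∫ u^5 du = u^6/6 + C

Answer: (5x² + 2)^6/6 + C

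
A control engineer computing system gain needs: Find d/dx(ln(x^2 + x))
Chain rule: d/dx[ln(u)]=u'/u where u=x^2+x
u'=2x+1

Answer: (2x+1)/(x^2+x)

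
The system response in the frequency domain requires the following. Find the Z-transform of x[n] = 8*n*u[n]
Z{n * u[n]} = z/(z-1)^2
By linearity: Z{8 * n * u[n]} = 8z/(z-1)^2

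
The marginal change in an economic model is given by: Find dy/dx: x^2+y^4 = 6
Differentiate: 2x+4y^3·(dy/dx) = 0
dy/dx = -2x/(4y^3)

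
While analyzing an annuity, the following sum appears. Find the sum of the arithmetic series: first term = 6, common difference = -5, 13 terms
Last term: a_n=6+(13-1)·-5=-54
Sum=n(a_1+a_n)/2=13(6+(-54))/2=-312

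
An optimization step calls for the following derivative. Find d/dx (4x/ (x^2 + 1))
Quotient rule: (f/g)' = (f'g - fg')/g²
f = 4x, f' = 4
g = x^2+1, g' = 2x

Answer: (4·(x^2+1)-8x^2)/(x^2+1)²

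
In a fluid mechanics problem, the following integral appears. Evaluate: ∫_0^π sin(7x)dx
Antiderivative: -cos(7x)/7
Evaluate at bounds: [-cos(7·π)/7] - [-cos(7·0)/7]
=(-(-1)+(1))/7=2/7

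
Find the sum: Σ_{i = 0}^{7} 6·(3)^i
Geometric series: S = a(1 - r^n)/(1 - r)
a = 6, r = 3, n = 8
S = 6(1-6561)/-2 = 19680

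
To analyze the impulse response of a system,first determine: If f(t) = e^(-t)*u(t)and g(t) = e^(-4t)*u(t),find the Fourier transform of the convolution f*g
By the convolution theorem: F{f * g}=F(omega) * G(omega)
F(omega)=1/(1+j * omega), G(omega)=1/(4+j * omega)
F{f * g}=1/((1+j * omega)(4+j * omega))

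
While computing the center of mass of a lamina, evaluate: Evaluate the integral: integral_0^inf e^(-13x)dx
integral_0^inf e^(-13x) dx=[-1/13*e^(-13x)]_0^inf
=0 - (-1/13)=1/13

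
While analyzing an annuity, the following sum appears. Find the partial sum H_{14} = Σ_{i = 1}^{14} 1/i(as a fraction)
H_14 = 1+1/2+1/3+...+1/14
= 1171733/360360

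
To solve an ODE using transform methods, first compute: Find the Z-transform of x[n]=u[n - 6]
Using the time-shift property: Z{u[n-6]}=z^(-6)*z/(z-1)
=z^(-5)/(z-1)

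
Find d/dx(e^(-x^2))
Chain rule: d/dx[e^u]=e^u · u' where u=-x^2
u'=-2x

Answer: -2x·e^(-x^2)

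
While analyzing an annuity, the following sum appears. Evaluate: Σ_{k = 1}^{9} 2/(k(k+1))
Partial fractions: 2/(k(k + 1)) = 2/k - 2/(k + 1)
Telescoping sum: 2(1 - 1/10) = 2·9/10

Answer: 9/5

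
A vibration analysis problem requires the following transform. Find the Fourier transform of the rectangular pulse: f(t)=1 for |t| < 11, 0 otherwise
F(omega)=integral from -11 to 11 of e^(-j*omega*t) dt
=2*sin(11*omega)/omega=22*sinc(11*omega/pi)

Answer: 2*sin(11*omega)/omega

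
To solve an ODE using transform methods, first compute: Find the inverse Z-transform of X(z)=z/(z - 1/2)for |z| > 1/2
Standard pair: z/(z-a) <-> a^n*u[n] for causal signals
With a=1/2: x[n]=(1/2)^n*u[n]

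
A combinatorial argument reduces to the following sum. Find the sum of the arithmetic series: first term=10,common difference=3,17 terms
Last term: a_n = 10+(17-1)·3 = 58
Sum = n(a_1+a_n)/2 = 17(10+58)/2 = 578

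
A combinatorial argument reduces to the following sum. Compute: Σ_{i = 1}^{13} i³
Using formula: Σ i^3=[n(n+1)/2]²=[13·14/2]²=8281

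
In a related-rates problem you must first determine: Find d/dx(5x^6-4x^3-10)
Power rule: d/dx(ax^n) = n·a·x^(n-1)
Term by term: 30·x^5-12·x^2

Answer: 30x^5-12x^2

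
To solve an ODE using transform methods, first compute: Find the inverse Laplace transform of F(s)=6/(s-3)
L^(-1){6/(s-a)} = c·e^(at)
Here a = 3, c = 6

Answer: 6e^(3t)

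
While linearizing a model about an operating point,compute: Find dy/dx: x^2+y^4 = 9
Differentiate: 2x + 4y^3·(dy/dx) = 0
dy/dx = -2x/(4y^3)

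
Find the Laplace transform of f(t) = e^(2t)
L{e^(at)}=1/(s-a)
L{e^(2t)}=1/(s-2)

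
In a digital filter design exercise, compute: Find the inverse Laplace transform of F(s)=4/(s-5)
L^(-1){4/(s-a)}=c·e^(at)
Here a=5, c=4

Answer: 4e^(5t)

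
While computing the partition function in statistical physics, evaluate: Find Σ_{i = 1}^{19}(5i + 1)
= 5·Σ i + 1·19 = 5·190 + 19 = 969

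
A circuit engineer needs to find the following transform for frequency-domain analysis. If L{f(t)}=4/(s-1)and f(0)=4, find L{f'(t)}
L{f'(t)}=s·F(s) - f(0)=4s/(s-1)-4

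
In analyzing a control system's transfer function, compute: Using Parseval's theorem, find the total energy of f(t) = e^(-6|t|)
Parseval's theorem: E = integral |f(t)|^2 dt = (1/2pi) integral |F(omega)|^2 domega
E = integral_{-inf}^{inf} e^(-12|t|) dt = 2*integral_0^inf e^(-12t) dt = 2/(2*6) = 1/6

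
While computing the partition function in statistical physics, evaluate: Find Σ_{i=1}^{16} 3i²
= 3·n(n+1)(2n+1)/6 = 3·16·17·33/6 = 4488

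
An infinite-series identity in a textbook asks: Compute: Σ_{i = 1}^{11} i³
Using formula: Σ i^3 = [n(n+1)/2]² = [11·12/2]² = 4356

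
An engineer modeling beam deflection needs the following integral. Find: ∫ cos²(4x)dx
Using identity cos²(u)=(1+cos(2u))/2:
∫ (1+cos(8x))/2 dx=x/2+sin(8x)/16+C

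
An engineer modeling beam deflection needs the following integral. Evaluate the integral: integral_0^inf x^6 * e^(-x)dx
This is a Gamma integral. Substitute u = 1x:
integral_0^inf x^6*e^(-x) dx = (1/1^7) integral_0^inf u^6*e^(-u) du
= Gamma(7)/1^7 = 6!/1^7 = 720/1

Answer: 720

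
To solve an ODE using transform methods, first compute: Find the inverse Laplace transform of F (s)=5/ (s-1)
L^(-1){5/(s-a)} = c·e^(at)
Here a = 1, c = 5

Answer: 5e^(t)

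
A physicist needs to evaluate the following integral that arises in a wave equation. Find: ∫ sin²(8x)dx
Using identity sin²(u)=(1 - cos(2u))/2:
∫ (1 - cos(16x))/2 dx=x/2 - sin(16x)/32 + C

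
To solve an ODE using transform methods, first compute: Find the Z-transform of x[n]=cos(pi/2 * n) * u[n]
Z{cos(w0 * n) * u[n]} = z(z - cos(w0))/(z^2-2z * cos(w0)+1)
With w0 = pi/2: X(z) = z(z - cos(pi/2))/(z^2-2z * cos(pi/2)+1)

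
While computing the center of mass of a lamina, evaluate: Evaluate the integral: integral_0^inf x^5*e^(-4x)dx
This is a Gamma integral. Substitute u=4x (du=4 dx):
integral_0^inf x^5 * e^(-4x) dx=(1/4^6) integral_0^inf u^5 * e^(-u) du
=Gamma(6)/4^6=5!/4^6=120/4096

Answer: 15/512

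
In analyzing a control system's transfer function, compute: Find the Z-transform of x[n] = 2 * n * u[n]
Z{n*u[n]}=z/(z-1)^2
By linearity: Z{2*n*u[n]}=2z/(z-1)^2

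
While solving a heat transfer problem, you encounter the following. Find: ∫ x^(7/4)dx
Power rule: ∫ x^(7/4) dx=x^(11/4)/(11/4) + C

Answer: (4/11)·x^(11/4) + C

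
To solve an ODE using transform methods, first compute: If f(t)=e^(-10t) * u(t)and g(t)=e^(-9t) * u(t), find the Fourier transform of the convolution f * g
By the convolution theorem: F{f * g}=F(omega) * G(omega)
F(omega)=1/(10 + j * omega), G(omega)=1/(9 + j * omega)
F{f * g}=1/((10 + j * omega)(9 + j * omega))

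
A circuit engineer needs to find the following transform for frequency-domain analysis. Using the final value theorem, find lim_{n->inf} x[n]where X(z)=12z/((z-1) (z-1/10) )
Final value theorem: lim x[n]=lim_{z->1} (z-1) * X(z)
(z-1) * X(z)=12z/(z-1/10)
As z->1: 12/(1 - 1/10)=12/(9/10)=40/3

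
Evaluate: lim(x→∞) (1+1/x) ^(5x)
Rewrite as [(1 + 1/x)^x]^5.
lim(1 + 1/x)^x=e^1, so limit=(e^1)^5=e^5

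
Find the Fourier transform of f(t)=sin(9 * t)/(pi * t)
sin(W*t)/(pi*t) = (W/pi)*sinc(W*t/pi) is the impulse response of the ideal low-pass filter with cutoff W (here W = 9).
Its Fourier transform is a rectangular function:
F(omega) = 1 for |omega| < 9, 0 otherwise

Answer: rect(omega/18) [i.e., 1 for |omega| < 9, 0 otherwise]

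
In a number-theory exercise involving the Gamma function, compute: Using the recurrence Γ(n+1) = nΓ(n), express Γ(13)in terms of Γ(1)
Γ(13)=12Γ(12)=12·11Γ(11)=...=12!·Γ(1)=479001600·Γ(1)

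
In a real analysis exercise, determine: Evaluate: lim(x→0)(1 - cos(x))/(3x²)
Using 1-cos(u) ≈ u²/2 for small u:
(1-cos(x)) ≈ (x)²/2=1x²/2
So limit=1/(2·3)=1/6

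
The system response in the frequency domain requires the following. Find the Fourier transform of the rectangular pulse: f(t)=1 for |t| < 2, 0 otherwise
F(omega)=integral from -2 to 2 of e^(-j * omega * t) dt
=2 * sin(2 * omega)/omega=4 * sinc(2 * omega/pi)

Answer: 2 * sin(2 * omega)/omega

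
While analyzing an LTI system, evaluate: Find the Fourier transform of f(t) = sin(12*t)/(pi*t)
sin(W * t)/(pi * t) = (W/pi) * sinc(W * t/pi) is the impulse response of the ideal low-pass filter with cutoff W (here W = 12).
Its Fourier transform is a rectangular function:
F(omega) = 1 for |omega| < 12, 0 otherwise

Answer: rect(omega/24) [i.e., 1 for |omega| < 12, 0 otherwise]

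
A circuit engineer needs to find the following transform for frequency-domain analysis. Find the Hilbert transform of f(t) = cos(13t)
The Hilbert transform shifts each frequency component by -pi/2.
H{cos(wt)}=sin(wt)
With w=13: H{cos(13t)}=sin(13t)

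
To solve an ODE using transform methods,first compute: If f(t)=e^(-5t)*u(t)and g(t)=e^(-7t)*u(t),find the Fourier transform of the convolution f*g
By the convolution theorem: F{f * g}=F(omega) * G(omega)
F(omega)=1/(5 + j * omega), G(omega)=1/(7 + j * omega)
F{f * g}=1/((5 + j * omega)(7 + j * omega))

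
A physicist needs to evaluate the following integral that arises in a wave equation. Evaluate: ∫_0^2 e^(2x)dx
Antiderivative: (1/2)e^(2x)
Evaluate: (1/2)(e^4-1)

Answer: (e^4-1)/2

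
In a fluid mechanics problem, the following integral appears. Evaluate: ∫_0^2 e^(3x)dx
Antiderivative: (1/3)e^(3x)
Evaluate: (1/3)(e^6-1)

Answer: (e^6-1)/3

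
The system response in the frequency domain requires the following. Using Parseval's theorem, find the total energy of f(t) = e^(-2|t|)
Parseval's theorem: E = integral |f(t)|^2 dt = (1/2pi) integral |F(omega)|^2 domega
E = integral_{-inf}^{inf} e^(-4|t|) dt = 2*integral_0^inf e^(-4t) dt = 2/(2*2) = 1/2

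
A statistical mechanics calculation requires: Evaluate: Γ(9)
Γ(n)=(n-1)! for positive integers
Γ(9)=8!=40320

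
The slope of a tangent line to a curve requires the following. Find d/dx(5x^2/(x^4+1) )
Quotient rule: (f/g)'=(f'g - fg')/g²
f=5x^2, f'=10x
g=x^4 + 1, g'=4x^3

Answer: (10x·(x^4 + 1) - 20x^5)/(x^4 + 1)²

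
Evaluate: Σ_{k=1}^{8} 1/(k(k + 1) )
Partial fractions: 1/(k(k + 1)) = 1/k - 1/(k + 1)
Telescoping sum: 1(1 - 1/9) = 1·8/9

Answer: 8/9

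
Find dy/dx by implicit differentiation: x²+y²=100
Differentiate both sides: 2x+2y·(dy/dx) = 0
Solve: dy/dx = -2x/(2y) = -x/y

Answer: dy/dx = -x/y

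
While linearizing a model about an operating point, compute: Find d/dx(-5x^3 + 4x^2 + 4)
Power rule: d/dx(ax^n)=n·a·x^(n-1)
Term by term: -15·x^2+8·x

Answer: -15x^2+8x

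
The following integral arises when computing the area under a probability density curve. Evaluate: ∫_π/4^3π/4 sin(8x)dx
Antiderivative: -cos(8x)/8
Evaluate at bounds: [-cos(8·3π/4)/8] - [-cos(8·π/4)/8]
= (-(1) + (1))/8 = 0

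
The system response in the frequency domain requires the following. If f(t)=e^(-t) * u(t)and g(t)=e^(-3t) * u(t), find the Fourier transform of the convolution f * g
By the convolution theorem: F{f * g} = F(omega) * G(omega)
F(omega) = 1/(1+j * omega), G(omega) = 1/(3+j * omega)
F{f * g} = 1/((1+j * omega)(3+j * omega))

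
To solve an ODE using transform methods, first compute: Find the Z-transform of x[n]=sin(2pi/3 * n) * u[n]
Z{sin(w0 * n) * u[n]} = z * sin(w0)/(z^2 - 2z * cos(w0) + 1)
With w0 = 2pi/3: X(z) = z * sin(2pi/3)/(z^2 - 2z * cos(2pi/3) + 1)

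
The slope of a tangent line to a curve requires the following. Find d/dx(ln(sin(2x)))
Chain rule: d/dx[ln(u)] = u'/u where u = sin(2x)
u' = 2cos(2x)

Answer: (2cos(2x))/(sin(2x))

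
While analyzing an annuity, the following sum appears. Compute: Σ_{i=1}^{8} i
Using formula: Σ i^1=n(n+1)/2=8·9/2=36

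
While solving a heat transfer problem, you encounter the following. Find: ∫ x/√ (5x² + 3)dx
Let u=5x² + 3, du=10x dx
∫ (1/10)·u^(-1/2) du=√u/5 + C

Answer: √(5x² + 3)/5 + C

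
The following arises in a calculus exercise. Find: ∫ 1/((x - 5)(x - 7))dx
Partial fractions: 1/((x-5)(x-7)) = A/(x-5)+B/(x-7)
A = -1/2, B = 1/2
∫ [-1/2· 1/(x-5)+1/2· 1/(x-7)] dx
= (1/2)[ln|x-7| - ln|x-5|]+C

Answer: (1/2)·ln|(x-7)/(x-5)|+C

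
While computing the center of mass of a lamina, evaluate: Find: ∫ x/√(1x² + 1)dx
Let u = x² + 1, du = 2x dx
∫ (1/2)·u^(-1/2) du = √u + C

Answer: √(x² + 1) + C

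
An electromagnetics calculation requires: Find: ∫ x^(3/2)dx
Power rule: ∫ x^(3/2) dx=x^(5/2)/(5/2)+C

Answer: (2/5)·x^(5/2)+C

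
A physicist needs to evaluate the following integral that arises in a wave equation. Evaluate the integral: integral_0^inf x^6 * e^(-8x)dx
This is a Gamma integral. Substitute u=8x (du=8 dx):
integral_0^inf x^6*e^(-8x) dx=(1/8^7) integral_0^inf u^6*e^(-u) du
=Gamma(7)/8^7=6!/8^7=720/2097152

Answer: 45/131072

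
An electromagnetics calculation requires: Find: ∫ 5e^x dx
Since d/dx[e^x]=+ e^x, we get 5e^x + C

Answer: 5e^x + C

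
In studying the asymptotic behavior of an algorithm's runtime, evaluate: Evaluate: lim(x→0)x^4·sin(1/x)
Squeeze theorem: -|x^4| ≤ x^4·sin(1/x) ≤ |x^4|
Since x^4 → 0 as x → 0, by squeeze theorem the limit is 0

Answer: 0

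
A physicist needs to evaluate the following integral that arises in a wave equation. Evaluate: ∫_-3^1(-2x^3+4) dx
Step 1: Find antiderivative F(x)=(-1/2)x^4+4x
Step 2: F(1) - F(-3)=7/2 - (-105/2)=56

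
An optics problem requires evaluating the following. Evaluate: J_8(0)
J_n(0) = 0 for all n > 0 (Bessel function of first kind)
J_8(0) = 0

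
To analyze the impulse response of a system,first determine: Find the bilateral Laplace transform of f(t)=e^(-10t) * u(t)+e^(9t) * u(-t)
For e^(-10t) * u(t): L = 1/(s + 10), Re(s) > -10
For e^(9t) * u(-t): L = -1/(s-9), Re(s) < 9
Combined: F(s) = 1/(s + 10) - 1/(s-9), -10 < Re(s) < 9

Answer: 1/(s + 10) - 1/(s-9), ROC: -10 < Re(s) < 9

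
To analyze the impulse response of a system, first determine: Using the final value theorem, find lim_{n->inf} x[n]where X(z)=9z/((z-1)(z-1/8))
Final value theorem: lim x[n]=lim_{z->1} (z-1)*X(z)
(z-1)*X(z)=9z/(z-1/8)
As z->1: 9/(1-1/8)=9/(7/8)=72/7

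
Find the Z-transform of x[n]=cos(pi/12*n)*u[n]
Z{cos(w0 * n) * u[n]}=z(z - cos(w0))/(z^2-2z * cos(w0)+1)
With w0=pi/12: X(z)=z(z - cos(pi/12))/(z^2-2z * cos(pi/12)+1)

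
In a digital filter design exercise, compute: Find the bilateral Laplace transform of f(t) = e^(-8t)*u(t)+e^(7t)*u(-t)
For e^(-8t)*u(t): L = 1/(s + 8), Re(s) > -8
For e^(7t)*u(-t): L = -1/(s-7), Re(s) < 7
Combined: F(s) = 1/(s + 8) - 1/(s-7), -8 < Re(s) < 7

Answer: 1/(s + 8) - 1/(s-7), ROC: -8 < Re(s) < 7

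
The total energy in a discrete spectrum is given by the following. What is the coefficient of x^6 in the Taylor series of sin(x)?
sin(x) has only odd powers. Coefficient of x^6=0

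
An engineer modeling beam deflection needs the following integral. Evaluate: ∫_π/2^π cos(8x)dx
Antiderivative: sin(8x)/8
Evaluate at bounds: [sin(8·π)/8] - [sin(8·π/2)/8]
= ((0) - (0))/8 = 0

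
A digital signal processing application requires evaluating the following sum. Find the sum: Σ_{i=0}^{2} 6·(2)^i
Geometric series: S = a(1 - r^n)/(1 - r)
a = 6, r = 2, n = 3
S = 6(1 - 8)/-1 = 42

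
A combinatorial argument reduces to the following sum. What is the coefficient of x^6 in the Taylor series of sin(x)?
sin(x) has only odd powers. Coefficient of x^6 = 0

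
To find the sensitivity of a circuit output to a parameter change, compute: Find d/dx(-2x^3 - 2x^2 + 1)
Power rule: d/dx(ax^n)=n·a·x^(n-1)
Term by term: -6·x^2 - 4·x

Answer: -6x^2 - 4x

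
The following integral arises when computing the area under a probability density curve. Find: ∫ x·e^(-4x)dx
Integration by parts: u = x, dv = e^(-4x) dx
du = dx, v = e^(-4x)/(-4)
= x·e^(-4x)/(-4) - ∫ e^(-4x)/(-4) dx
= x·e^(-4x)/(-4) - e^(-4x)/16+C

Answer: e^(-4x)(x/(-4)-1/16)+C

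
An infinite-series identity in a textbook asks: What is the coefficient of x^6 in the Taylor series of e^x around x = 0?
Taylor series of e^x=Σ x^n/n!
Coefficient of x^6=1/6!=1/720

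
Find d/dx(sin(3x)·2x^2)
Product rule: (fg)' = f'g + fg'
f = sin(3x), f' = 3·cos(3x)
g = 2x^2, g' = 4x

Answer: 6·cos(3x)·x^2 + 4·sin(3x)·x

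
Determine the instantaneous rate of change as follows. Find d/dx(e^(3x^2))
Chain rule: d/dx[e^u] = e^u · u' where u = 3x^2
u' = 6x

Answer: 6x·e^(3x^2)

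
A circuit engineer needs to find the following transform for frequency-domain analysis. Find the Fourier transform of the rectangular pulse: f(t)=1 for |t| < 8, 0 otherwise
F(omega)=integral from -8 to 8 of e^(-j * omega * t) dt
=2 * sin(8 * omega)/omega=16 * sinc(8 * omega/pi)

Answer: 2 * sin(8 * omega)/omega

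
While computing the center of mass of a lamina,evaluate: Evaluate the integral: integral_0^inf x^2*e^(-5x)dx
This is a Gamma integral. Substitute u=5x (du=5 dx):
integral_0^inf x^2 * e^(-5x) dx=(1/5^3) integral_0^inf u^2 * e^(-u) du
=Gamma(3)/5^3=2!/5^3=2/125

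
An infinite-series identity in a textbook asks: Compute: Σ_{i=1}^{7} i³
Using formula: Σ i^3 = [n(n + 1)/2]² = [7·8/2]² = 784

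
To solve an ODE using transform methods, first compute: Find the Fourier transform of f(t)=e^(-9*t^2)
The Fourier transform of a Gaussian e^(-a*t^2) is sqrt(pi/a)*e^(-omega^2/(4a)).
With a=9: F(omega)=sqrt(pi)/3*e^(-omega^2/36)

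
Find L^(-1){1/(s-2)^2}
L^(-1){1/(s-a)^n} = t^(n-1)·e^(at)/(n-1)!
Here a = 2, n = 2: t^1·e^(2t)/1

Answer: t·e^(2t)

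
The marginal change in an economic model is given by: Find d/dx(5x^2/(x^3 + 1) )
Quotient rule: (f/g)'=(f'g - fg')/g²
f=5x^2, f'=10x
g=x^3 + 1, g'=3x^2

Answer: (10x·(x^3 + 1) - 15x^4)/(x^3 + 1)²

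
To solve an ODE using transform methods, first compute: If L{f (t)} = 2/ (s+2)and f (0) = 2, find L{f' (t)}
L{f'(t)}=s·F(s) - f(0)=2s/(s + 2) - 2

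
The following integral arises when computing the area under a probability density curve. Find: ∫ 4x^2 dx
Using power rule: ∫ 4x^2 dx = 4/3 x^3+C = (4/3)x^3+C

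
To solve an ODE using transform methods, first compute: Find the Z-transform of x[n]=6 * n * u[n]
Z{n * u[n]} = z/(z-1)^2
By linearity: Z{6 * n * u[n]} = 6z/(z-1)^2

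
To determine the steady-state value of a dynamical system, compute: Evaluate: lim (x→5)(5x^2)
Polynomial is continuous, so substitute x = 5:
5·5^2 = 125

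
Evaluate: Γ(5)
Γ(n)=(n-1)! for positive integers
Γ(5)=4!=24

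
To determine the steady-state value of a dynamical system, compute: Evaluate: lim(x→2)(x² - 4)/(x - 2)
Factor: (x² - 4) = (x-2)(x+2)
Cancel (x-2): lim(x→2) (x+2) = 4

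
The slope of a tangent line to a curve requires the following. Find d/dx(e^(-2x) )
Chain rule: d/dx[e^u] = e^u · u' where u = -2x
u' = -2

Answer: -2·e^(-2x)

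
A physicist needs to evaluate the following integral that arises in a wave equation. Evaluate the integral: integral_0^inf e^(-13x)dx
integral_0^inf e^(-13x) dx=[-1/13*e^(-13x)]_0^inf
=0 - (-1/13)=1/13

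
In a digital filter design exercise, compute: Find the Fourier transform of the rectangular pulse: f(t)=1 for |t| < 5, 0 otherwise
F(omega)=integral from -5 to 5 of e^(-j*omega*t) dt
=2*sin(5*omega)/omega=10*sinc(5*omega/pi)

Answer: 2*sin(5*omega)/omega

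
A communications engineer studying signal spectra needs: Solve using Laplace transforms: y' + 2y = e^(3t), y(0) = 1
Take L: sY - 1+2Y=1/(s-3)
Y(s+2)=1/(s-3)+1
Y=1/((s-3)(s+2))+1/(s+2)
Partial fractions: 1/((s-3)(s+2))=(1/5)/(s-3) - (1/5)/(s+2)
So Y=(1/5)/(s-3)+(4/5)/(s+2)
Inverse Laplace transform (L^(-1){1/(s-3)}=e^(3t), L^(-1){1/(s+2)}=e^(-2t)):

Answer: y(t)=(1/5)·e^(3t)+(4/5)·e^(-2t)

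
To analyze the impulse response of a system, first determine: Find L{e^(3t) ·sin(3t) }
First shifting: L{e^(at)f(t)} = F(s-a)
L{sin(3t)} = 3/(s² + 9)
Shift: 3/((s-3)² + 9)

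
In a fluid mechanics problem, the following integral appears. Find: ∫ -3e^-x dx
Since d/dx[e^-x] = - e^-x, we get 3e^-x + C

Answer: 3e^-x + C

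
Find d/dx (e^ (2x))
Chain rule: d/dx[e^u] = e^u · u' where u = 2x
u' = 2

Answer: 2·e^(2x)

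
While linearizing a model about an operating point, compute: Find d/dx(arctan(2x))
d/dx[arctan(u)] = u'/(1 + u²), u = 2x, u' = 2

Answer: 2/(1 + 4x²)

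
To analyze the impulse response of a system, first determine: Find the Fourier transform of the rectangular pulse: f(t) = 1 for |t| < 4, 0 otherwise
F(omega)=integral from -4 to 4 of e^(-j * omega * t) dt
=2 * sin(4 * omega)/omega=8 * sinc(4 * omega/pi)

Answer: 2 * sin(4 * omega)/omega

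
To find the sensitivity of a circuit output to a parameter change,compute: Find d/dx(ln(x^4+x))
Chain rule: d/dx[ln(u)]=u'/u where u=x^4 + x
u'=4x^3 + 1

Answer: (4x^3 + 1)/(x^4 + x)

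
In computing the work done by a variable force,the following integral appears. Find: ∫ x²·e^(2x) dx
Integration by parts twice:
First: u = x², dv = e^(2x) dx => x²e^(2x)/2 - (2/2)∫ xe^(2x) dx
Second (∫ xe^(2x) dx): xe^(2x)/2 - e^(2x)/4
Combining: e^(2x)(x²/2 - 2x/4 + 2/8) + C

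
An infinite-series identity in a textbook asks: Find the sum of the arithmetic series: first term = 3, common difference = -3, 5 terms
Last term: a_n=3 + (5 - 1)·-3=-9
Sum=n(a_1 + a_n)/2=5(3 + (-9))/2=-15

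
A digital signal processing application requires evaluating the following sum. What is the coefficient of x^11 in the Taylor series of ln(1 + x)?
ln(1 + x)=Σ (-1)^(n + 1) x^n/n
Coefficient of x^11=(-1)^12/11=1/11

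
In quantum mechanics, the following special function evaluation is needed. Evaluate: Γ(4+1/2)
Γ(n + 1/2) = (2n)!√π/(4^n·n!)
= 40320√π/(256·24) = (105/16)·√π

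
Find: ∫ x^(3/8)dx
Power rule: ∫ x^(3/8) dx=x^(11/8)/(11/8)+C

Answer: (8/11)·x^(11/8)+C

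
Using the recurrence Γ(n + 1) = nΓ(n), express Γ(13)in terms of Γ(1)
Γ(13) = 12Γ(12) = 12·11Γ(11) = ... = 12!·Γ(1) = 479001600·Γ(1)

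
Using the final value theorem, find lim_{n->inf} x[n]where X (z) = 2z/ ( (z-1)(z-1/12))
Final value theorem: lim x[n] = lim_{z->1} (z-1) * X(z)
(z-1) * X(z) = 2z/(z-1/12)
As z->1: 2/(1 - 1/12) = 2/(11/12) = 24/11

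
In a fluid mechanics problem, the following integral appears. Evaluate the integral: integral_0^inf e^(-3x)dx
integral_0^inf e^(-3x) dx = [-1/3*e^(-3x)]_0^inf
= 0 - (-1/3) = 1/3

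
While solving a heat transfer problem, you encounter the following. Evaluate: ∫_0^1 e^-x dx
Antiderivative: -e^-x
Evaluate: -(e^-1 - 1)

Answer: (e^-1 - 1)/(-1)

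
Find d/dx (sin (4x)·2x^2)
Product rule: (fg)' = f'g+fg'
f = sin(4x), f' = 4·cos(4x)
g = 2x^2, g' = 4x

Answer: 8·cos(4x)·x^2+4·sin(4x)·x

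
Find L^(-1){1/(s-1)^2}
L^(-1){1/(s-a)^n} = t^(n-1)·e^(at)/(n-1)!
Here a = 1, n = 2: t^1·e^(t)/1

Answer: t·e^(t)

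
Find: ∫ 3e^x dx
Since d/dx[e^x]=+e^x, we get 3e^x+C

Answer: 3e^x+C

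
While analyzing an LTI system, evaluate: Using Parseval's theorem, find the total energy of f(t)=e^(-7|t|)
Parseval's theorem: E=integral |f(t)|^2 dt=(1/2pi) integral |F(omega)|^2 domega
E=integral_{-inf}^{inf} e^(-14|t|) dt=2*integral_0^inf e^(-14t) dt=2/(2*7)=1/7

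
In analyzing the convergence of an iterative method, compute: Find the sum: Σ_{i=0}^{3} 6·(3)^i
Geometric series: S=a(1 - r^n)/(1 - r)
a=6, r=3, n=4
S=6(1 - 81)/-2=240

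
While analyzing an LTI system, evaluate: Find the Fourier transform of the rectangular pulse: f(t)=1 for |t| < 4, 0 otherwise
F(omega)=integral from -4 to 4 of e^(-j * omega * t) dt
=2 * sin(4 * omega)/omega=8 * sinc(4 * omega/pi)

Answer: 2 * sin(4 * omega)/omega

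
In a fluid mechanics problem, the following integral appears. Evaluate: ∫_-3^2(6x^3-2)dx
Step 1: Find antiderivative F(x) = (3/2)x^4-2x
Step 2: F(2) - F(-3) = 20 - (255/2) = -215/2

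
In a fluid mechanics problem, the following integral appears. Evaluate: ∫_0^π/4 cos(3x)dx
Antiderivative: sin(3x)/3
Evaluate at bounds: [sin(3·π/4)/3] - [sin(3·0)/3]
= ((√2/2) - (0))/3 = √2/6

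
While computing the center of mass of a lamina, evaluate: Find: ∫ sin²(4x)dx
Using identity sin²(u) = (1 - cos(2u))/2:
∫ (1 - cos(8x))/2 dx = x/2 - sin(8x)/16 + C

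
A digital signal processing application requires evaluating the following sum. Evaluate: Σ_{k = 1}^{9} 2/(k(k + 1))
Partial fractions: 2/(k(k+1)) = 2/k - 2/(k+1)
Telescoping sum: 2(1-1/10) = 2·9/10

Answer: 9/5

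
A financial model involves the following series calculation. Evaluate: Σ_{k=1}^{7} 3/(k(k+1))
Partial fractions: 3/(k(k+1)) = 3/k - 3/(k+1)
Telescoping sum: 3(1-1/8) = 3·7/8

Answer: 21/8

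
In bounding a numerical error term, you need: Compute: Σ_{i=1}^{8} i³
Using formula: Σ i^3=[n(n+1)/2]²=[8·9/2]²=1296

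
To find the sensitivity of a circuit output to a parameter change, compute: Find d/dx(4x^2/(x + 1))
Quotient rule: (f/g)' = (f'g - fg')/g²
f = 4x^2, f' = 8x
g = x + 1, g' = 1

Answer: (8x·(x + 1) - 4x^2)/(x + 1)²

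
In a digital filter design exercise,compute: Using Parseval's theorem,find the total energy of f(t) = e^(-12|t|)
Parseval's theorem: E=integral |f(t)|^2 dt=(1/2pi) integral |F(omega)|^2 domega
E=integral_{-inf}^{inf} e^(-24|t|) dt=2 * integral_0^inf e^(-24t) dt=2/(2 * 12)=1/12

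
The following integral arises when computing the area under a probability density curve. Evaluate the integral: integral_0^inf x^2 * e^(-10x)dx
This is a Gamma integral. Substitute u=10x (du=10 dx):
integral_0^inf x^2*e^(-10x) dx=(1/10^3) integral_0^inf u^2*e^(-u) du
=Gamma(3)/10^3=2!/10^3=2/1000

Answer: 1/500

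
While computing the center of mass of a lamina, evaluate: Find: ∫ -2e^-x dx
Since d/dx[e^-x] = - e^-x, we get 2e^-x+C

Answer: 2e^-x+C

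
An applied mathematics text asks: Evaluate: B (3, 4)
B(x,y) = Γ(x)Γ(y)/Γ(x+y) = (x-1)!(y-1)!/(x+y-1)!
B(3,4) = 2!·3!/6! = 1/60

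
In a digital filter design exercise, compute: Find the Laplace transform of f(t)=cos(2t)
L{cos(wt)} = s/(s²+w²)
L{cos(2t)} = s/(s²+4)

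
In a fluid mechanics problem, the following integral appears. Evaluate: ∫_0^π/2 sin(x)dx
Antiderivative: -cos(x)
Evaluate at bounds: [-cos(1·π/2)/1] - [-cos(1·0)/1]
= (-(0)+(1))/1 = 1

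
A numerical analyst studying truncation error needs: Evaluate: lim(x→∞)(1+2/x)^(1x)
Rewrite as [(1+2/x)^x]^1.
lim(1+2/x)^x=e^2, so limit=(e^2)^1=e^2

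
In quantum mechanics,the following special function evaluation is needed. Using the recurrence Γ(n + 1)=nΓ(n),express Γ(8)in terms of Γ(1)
Γ(8) = 7Γ(7) = 7·6Γ(6) = ... = 7!·Γ(1) = 5040·Γ(1)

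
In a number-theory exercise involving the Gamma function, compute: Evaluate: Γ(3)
Γ(n) = (n-1)! for positive integers
Γ(3) = 2! = 2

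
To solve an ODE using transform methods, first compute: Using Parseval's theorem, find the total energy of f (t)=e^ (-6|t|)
Parseval's theorem: E = integral |f(t)|^2 dt = (1/2pi) integral |F(omega)|^2 domega
E = integral_{-inf}^{inf} e^(-12|t|) dt = 2 * integral_0^inf e^(-12t) dt = 2/(2 * 6) = 1/6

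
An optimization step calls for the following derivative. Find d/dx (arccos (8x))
d/dx[arccos(u)] = -u'/√(1-u²), u = 8x, u' = 8

Answer: -8/√(1 - 64x²)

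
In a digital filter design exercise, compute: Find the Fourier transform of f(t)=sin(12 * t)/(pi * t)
sin(W*t)/(pi*t)=(W/pi)*sinc(W*t/pi) is the impulse response of the ideal low-pass filter with cutoff W (here W=12).
Its Fourier transform is a rectangular function:
F(omega)=1 for |omega| < 12, 0 otherwise

Answer: rect(omega/24) [i.e., 1 for |omega| < 12, 0 otherwise]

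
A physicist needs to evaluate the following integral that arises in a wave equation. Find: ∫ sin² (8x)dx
Using identity sin²(u) = (1 - cos(2u))/2:
∫ (1 - cos(16x))/2 dx = x/2 - sin(16x)/32+C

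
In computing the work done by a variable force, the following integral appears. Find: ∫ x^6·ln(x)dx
By parts: u = ln(x), dv = x^6 dx
du = 1/x dx, v = x^7/7
= x^7·ln(x)/7 - ∫ x^6/7 dx
= x^7·ln(x)/7 - x^7/49+C

Answer: x^7(ln(x)/7-1/49)+C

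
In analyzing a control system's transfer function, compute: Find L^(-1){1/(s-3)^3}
L^(-1){1/(s-a)^n}=t^(n-1)·e^(at)/(n-1)!
Here a=3, n=3: t^2·e^(3t)/2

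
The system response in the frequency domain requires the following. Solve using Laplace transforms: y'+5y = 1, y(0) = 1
Take L of both sides: sY(s) - 1 + 5Y(s) = 1/s
Y(s)(s + 5) = 1/s + 1
Y(s) = 1/(s(s + 5)) + 1/(s + 5)
Partial fractions: 1/(s(s + 5)) = (1/5)/s - (1/5)/(s + 5)
So Y(s) = (1/5)/s + (4/5)/(s + 5)
Inverse transform (L^(-1){1/s} = 1, L^(-1){1/(s + 5)} = e^(-5t)):

Answer: y(t) = 1/5 + (4/5)·e^(-5t)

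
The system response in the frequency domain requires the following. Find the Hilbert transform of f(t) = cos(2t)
The Hilbert transform shifts each frequency component by -pi/2.
H{cos(wt)} = sin(wt)
With w = 2: H{cos(2t)} = sin(2t)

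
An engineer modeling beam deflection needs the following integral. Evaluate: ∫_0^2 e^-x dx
Antiderivative: -e^-x
Evaluate: -(e^-2 - 1)

Answer: (e^-2 - 1)/(-1)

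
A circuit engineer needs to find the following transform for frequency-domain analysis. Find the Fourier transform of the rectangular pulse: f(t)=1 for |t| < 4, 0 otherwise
F(omega) = integral from -4 to 4 of e^(-j*omega*t) dt
= 2*sin(4*omega)/omega = 8*sinc(4*omega/pi)

Answer: 2*sin(4*omega)/omega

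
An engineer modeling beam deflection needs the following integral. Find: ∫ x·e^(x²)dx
Let u=x², du=2x dx
∫ (1/2)e^u du=e^u/2+C

Answer: e^(x²)/2+C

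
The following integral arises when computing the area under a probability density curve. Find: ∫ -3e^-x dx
Since d/dx[e^-x] = - e^-x, we get 3e^-x+C

Answer: 3e^-x+C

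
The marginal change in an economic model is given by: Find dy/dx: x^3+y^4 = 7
Differentiate: 3x^2+4y^3·(dy/dx)=0
dy/dx=-3x^2/(4y^3)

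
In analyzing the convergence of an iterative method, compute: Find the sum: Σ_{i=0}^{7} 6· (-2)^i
Geometric series: S=a(1 - r^n)/(1 - r)
a=6, r=-2, n=8
S=6(1 - 256)/3=-510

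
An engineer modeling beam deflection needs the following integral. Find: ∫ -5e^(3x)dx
Since d/dx[e^(3x)]=3e^(3x), we get -5/3 e^(3x) + C

Answer: (-5/3)e^(3x) + C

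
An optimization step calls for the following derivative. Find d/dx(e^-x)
Chain rule: d/dx[e^u] = e^u · u' where u = -x
u' = -1

Answer: -1·e^-x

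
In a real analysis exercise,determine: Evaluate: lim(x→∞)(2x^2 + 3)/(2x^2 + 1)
Divide numerator and denominator by x^2:
lim (2 + 3/x^2)/(2 + 1/x^2)=1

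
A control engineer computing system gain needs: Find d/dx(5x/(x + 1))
Quotient rule: (f/g)' = (f'g - fg')/g²
f = 5x, f' = 5
g = x + 1, g' = 1

Answer: (5·(x + 1) - 5x)/(x + 1)²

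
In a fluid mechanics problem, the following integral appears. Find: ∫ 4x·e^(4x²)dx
Let u = 4x², du = 8x dx
∫ (1/2)e^u du = e^u/2+C

Answer: e^(4x²)/2+C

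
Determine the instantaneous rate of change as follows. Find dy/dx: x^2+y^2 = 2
Differentiate: 2x+2y·(dy/dx) = 0
dy/dx = -2x/(2y)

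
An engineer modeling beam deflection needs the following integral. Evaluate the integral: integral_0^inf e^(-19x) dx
integral_0^inf e^(-19x) dx=[-1/19 * e^(-19x)]_0^inf
=0 - (-1/19)=1/19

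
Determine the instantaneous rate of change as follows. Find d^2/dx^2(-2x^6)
Apply power rule 2 times:
d^1: -12x^5
d^2: -60x^4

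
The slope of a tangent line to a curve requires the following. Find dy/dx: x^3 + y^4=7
Differentiate: 3x^2 + 4y^3·(dy/dx)=0
dy/dx=-3x^2/(4y^3)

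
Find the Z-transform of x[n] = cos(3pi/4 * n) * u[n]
Z{cos(w0 * n) * u[n]} = z(z - cos(w0))/(z^2 - 2z * cos(w0) + 1)
With w0 = 3pi/4: X(z) = z(z - cos(3pi/4))/(z^2 - 2z * cos(3pi/4) + 1)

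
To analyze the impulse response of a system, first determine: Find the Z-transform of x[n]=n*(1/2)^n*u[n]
Using the property Z{n * a^n * u[n]}=az/(z-a)^2
With a=1/2: X(z)=(1/2)z/(z - 1/2)^2, |z| > 1/2

Answer: (1/2)z/(z - 1/2)^2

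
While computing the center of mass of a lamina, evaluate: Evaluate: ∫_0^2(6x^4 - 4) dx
Step 1: Find antiderivative F(x)=(6/5)x^5 - 4x
Step 2: F(2) - F(0)=152/5 - (0)=152/5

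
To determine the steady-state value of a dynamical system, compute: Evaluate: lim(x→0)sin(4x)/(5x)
L'Hôpital (0/0): lim 4cos(4x)/5=4/5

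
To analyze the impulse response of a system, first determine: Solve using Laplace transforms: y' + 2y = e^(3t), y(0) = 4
Take L: sY - 4+2Y=1/(s-3)
Y(s+2)=1/(s-3)+4
Y=1/((s-3)(s+2))+4/(s+2)
Partial fractions: 1/((s-3)(s+2))=(1/5)/(s-3) - (1/5)/(s+2)
So Y=(1/5)/(s-3)+(19/5)/(s+2)
Inverse Laplace transform (L^(-1){1/(s-3)}=e^(3t), L^(-1){1/(s+2)}=e^(-2t)):

Answer: y(t)=(1/5)·e^(3t)+(19/5)·e^(-2t)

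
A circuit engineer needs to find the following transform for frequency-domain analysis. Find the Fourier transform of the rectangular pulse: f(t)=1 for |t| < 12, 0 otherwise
F(omega) = integral from -12 to 12 of e^(-j*omega*t) dt
= 2*sin(12*omega)/omega = 24*sinc(12*omega/pi)

Answer: 2*sin(12*omega)/omega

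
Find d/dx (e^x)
Chain rule: d/dx[e^u]=e^u · u' where u=x
u'=1

Answer: 1·e^x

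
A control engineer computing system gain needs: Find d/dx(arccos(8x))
d/dx[arccos(u)] = -u'/√(1-u²), u = 8x, u' = 8

Answer: -8/√(1 - 64x²)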